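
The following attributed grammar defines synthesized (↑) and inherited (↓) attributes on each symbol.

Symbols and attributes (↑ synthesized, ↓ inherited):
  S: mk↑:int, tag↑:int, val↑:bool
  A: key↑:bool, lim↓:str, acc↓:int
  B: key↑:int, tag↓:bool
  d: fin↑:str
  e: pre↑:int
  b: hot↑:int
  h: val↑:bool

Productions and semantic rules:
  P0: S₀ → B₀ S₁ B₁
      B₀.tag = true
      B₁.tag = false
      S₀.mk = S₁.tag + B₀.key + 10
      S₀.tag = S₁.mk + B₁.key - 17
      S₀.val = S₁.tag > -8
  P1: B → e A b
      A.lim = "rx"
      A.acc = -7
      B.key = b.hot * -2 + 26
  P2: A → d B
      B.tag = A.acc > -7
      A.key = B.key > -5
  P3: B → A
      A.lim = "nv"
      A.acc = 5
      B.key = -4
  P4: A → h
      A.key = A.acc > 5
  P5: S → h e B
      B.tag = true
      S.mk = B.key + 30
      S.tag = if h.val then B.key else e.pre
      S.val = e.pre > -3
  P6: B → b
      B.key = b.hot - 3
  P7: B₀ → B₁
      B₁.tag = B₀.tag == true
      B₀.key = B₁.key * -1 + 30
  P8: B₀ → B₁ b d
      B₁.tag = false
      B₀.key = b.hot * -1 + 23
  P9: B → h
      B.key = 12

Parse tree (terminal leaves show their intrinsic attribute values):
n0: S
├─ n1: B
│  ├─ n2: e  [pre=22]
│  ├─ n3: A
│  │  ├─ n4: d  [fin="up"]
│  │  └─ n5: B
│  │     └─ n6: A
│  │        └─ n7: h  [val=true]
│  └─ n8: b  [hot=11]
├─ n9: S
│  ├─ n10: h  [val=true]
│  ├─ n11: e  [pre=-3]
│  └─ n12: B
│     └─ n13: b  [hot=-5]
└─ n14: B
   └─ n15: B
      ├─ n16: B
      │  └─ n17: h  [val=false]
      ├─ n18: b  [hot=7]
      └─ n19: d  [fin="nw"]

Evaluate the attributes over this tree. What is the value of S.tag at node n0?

1. n1.tag = true  [true]
2. n2.pre = 22  [terminal]
3. n3.lim = "rx"  ["rx"]
4. n3.acc = -7  [-7]
5. n4.fin = "up"  [terminal]
6. n5.tag = false  [A.acc > -7]
7. n6.lim = "nv"  ["nv"]
8. n6.acc = 5  [5]
9. n7.val = true  [terminal]
10. n6.key = false  [A.acc > 5]
11. n5.key = -4  [-4]
12. n3.key = true  [B.key > -5]
13. n8.hot = 11  [terminal]
14. n1.key = 4  [b.hot * -2 + 26]
15. n10.val = true  [terminal]
16. n11.pre = -3  [terminal]
17. n12.tag = true  [true]
18. n13.hot = -5  [terminal]
19. n12.key = -8  [b.hot - 3]
20. n9.mk = 22  [B.key + 30]
21. n9.tag = -8  [if h.val then B.key else e.pre]
22. n9.val = false  [e.pre > -3]
23. n14.tag = false  [false]
24. n15.tag = false  [B₀.tag == true]
25. n16.tag = false  [false]
26. n17.val = false  [terminal]
27. n16.key = 12  [12]
28. n18.hot = 7  [terminal]
29. n19.fin = "nw"  [terminal]
30. n15.key = 16  [b.hot * -1 + 23]
31. n14.key = 14  [B₁.key * -1 + 30]
32. n0.mk = 6  [S₁.tag + B₀.key + 10]
33. n0.tag = 19  [S₁.mk + B₁.key - 17]
34. n0.val = false  [S₁.tag > -8]

19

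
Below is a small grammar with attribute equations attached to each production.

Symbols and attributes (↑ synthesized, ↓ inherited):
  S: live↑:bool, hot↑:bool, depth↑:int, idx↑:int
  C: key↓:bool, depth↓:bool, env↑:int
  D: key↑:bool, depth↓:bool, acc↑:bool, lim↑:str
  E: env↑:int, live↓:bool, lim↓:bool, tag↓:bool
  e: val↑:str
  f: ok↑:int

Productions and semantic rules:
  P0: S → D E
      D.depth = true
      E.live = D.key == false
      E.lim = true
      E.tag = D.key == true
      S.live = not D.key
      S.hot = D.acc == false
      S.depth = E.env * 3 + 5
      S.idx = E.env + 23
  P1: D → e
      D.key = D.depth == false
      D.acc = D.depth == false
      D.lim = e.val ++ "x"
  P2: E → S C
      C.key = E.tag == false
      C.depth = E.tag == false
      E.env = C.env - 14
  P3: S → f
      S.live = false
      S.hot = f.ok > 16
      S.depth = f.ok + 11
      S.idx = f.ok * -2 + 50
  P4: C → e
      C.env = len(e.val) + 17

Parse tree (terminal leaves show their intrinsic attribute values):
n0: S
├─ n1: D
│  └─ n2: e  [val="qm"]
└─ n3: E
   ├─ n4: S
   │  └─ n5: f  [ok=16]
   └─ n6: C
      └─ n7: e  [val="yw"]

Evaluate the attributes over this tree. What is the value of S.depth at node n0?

1. n1.depth = true  [true]
2. n2.val = "qm"  [terminal]
3. n1.key = false  [D.depth == false]
4. n1.acc = false  [D.depth == false]
5. n1.lim = "qmx"  [e.val ++ "x"]
6. n3.live = true  [D.key == false]
7. n3.lim = true  [true]
8. n3.tag = false  [D.key == true]
9. n5.ok = 16  [terminal]
10. n4.live = false  [false]
11. n4.hot = false  [f.ok > 16]
12. n4.depth = 27  [f.ok + 11]
13. n4.idx = 18  [f.ok * -2 + 50]
14. n6.key = true  [E.tag == false]
15. n6.depth = true  [E.tag == false]
16. n7.val = "yw"  [terminal]
17. n6.env = 19  [len(e.val) + 17]
18. n3.env = 5  [C.env - 14]
19. n0.live = true  [not D.key]
20. n0.hot = true  [D.acc == false]
21. n0.depth = 20  [E.env * 3 + 5]
22. n0.idx = 28  [E.env + 23]

20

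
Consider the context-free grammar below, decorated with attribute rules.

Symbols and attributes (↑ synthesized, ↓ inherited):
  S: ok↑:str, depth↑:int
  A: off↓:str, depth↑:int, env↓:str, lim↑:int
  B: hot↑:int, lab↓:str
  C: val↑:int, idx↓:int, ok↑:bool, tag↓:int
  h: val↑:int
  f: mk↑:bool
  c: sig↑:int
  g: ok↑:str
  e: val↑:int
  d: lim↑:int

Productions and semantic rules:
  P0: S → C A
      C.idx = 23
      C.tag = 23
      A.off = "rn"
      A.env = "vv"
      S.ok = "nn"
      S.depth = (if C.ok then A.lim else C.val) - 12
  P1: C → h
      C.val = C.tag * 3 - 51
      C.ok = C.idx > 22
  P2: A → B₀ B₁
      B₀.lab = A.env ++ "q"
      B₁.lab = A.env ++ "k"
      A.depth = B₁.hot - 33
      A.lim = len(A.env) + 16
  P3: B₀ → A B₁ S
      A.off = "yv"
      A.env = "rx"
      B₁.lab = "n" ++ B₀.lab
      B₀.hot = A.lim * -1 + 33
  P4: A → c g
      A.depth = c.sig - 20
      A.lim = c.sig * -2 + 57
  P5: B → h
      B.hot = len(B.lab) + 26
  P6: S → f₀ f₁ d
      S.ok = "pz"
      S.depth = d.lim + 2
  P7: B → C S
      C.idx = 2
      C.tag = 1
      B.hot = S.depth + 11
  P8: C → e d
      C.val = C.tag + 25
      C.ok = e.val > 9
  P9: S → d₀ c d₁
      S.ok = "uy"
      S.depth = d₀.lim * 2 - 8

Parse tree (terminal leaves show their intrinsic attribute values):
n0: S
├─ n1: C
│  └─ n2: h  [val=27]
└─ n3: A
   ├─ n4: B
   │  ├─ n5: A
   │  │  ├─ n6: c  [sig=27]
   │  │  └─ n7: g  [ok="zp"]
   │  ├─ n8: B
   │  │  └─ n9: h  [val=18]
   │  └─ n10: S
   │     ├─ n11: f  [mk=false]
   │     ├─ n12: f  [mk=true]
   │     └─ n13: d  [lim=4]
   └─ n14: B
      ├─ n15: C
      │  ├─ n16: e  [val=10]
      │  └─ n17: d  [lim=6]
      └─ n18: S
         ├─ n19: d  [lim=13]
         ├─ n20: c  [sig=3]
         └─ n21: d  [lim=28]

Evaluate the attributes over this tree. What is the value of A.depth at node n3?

-4

1. n1.idx = 23  [23]
2. n1.tag = 23  [23]
3. n2.val = 27  [terminal]
4. n1.val = 18  [C.tag * 3 - 51]
5. n1.ok = true  [C.idx > 22]
6. n3.off = "rn"  ["rn"]
7. n3.env = "vv"  ["vv"]
8. n4.lab = "vvq"  [A.env ++ "q"]
9. n5.off = "yv"  ["yv"]
10. n5.env = "rx"  ["rx"]
11. n6.sig = 27  [terminal]
12. n7.ok = "zp"  [terminal]
13. n5.depth = 7  [c.sig - 20]
14. n5.lim = 3  [c.sig * -2 + 57]
15. n8.lab = "nvvq"  ["n" ++ B₀.lab]
16. n9.val = 18  [terminal]
17. n8.hot = 30  [len(B.lab) + 26]
18. n11.mk = false  [terminal]
19. n12.mk = true  [terminal]
20. n13.lim = 4  [terminal]
21. n10.ok = "pz"  ["pz"]
22. n10.depth = 6  [d.lim + 2]
23. n4.hot = 30  [A.lim * -1 + 33]
24. n14.lab = "vvk"  [A.env ++ "k"]
25. n15.idx = 2  [2]
26. n15.tag = 1  [1]
27. n16.val = 10  [terminal]
28. n17.lim = 6  [terminal]
29. n15.val = 26  [C.tag + 25]
30. n15.ok = true  [e.val > 9]
31. n19.lim = 13  [terminal]
32. n20.sig = 3  [terminal]
33. n21.lim = 28  [terminal]
34. n18.ok = "uy"  ["uy"]
35. n18.depth = 18  [d₀.lim * 2 - 8]
36. n14.hot = 29  [S.depth + 11]
37. n3.depth = -4  [B₁.hot - 33]
38. n3.lim = 18  [len(A.env) + 16]
39. n0.ok = "nn"  ["nn"]
40. n0.depth = 6  [(if C.ok then A.lim else C.val) - 12]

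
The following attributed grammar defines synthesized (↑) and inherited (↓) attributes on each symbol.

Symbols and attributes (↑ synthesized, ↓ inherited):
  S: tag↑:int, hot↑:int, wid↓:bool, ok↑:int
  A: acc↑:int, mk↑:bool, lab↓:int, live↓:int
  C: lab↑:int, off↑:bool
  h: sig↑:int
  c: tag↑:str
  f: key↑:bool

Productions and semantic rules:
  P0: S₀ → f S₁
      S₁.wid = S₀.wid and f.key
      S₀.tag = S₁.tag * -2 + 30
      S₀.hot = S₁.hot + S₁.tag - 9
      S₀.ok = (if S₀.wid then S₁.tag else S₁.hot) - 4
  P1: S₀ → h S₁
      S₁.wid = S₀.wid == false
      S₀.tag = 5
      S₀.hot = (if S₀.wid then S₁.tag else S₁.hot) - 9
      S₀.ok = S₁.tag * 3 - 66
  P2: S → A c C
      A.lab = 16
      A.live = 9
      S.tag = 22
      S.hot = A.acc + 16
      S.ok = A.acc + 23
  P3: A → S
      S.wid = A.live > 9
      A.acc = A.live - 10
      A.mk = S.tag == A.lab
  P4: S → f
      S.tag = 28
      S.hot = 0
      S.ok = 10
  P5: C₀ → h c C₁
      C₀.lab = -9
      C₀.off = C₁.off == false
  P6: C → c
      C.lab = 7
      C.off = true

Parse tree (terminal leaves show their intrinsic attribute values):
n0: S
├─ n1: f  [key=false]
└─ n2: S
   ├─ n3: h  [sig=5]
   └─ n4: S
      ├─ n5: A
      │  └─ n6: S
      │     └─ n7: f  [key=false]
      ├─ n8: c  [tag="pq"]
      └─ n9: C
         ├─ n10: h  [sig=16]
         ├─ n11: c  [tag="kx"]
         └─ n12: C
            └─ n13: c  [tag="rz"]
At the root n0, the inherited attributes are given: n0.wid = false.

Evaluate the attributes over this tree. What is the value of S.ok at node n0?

2

1. n0.wid = false  [given at root]
2. n1.key = false  [terminal]
3. n2.wid = false  [S₀.wid and f.key]
4. n3.sig = 5  [terminal]
5. n4.wid = true  [S₀.wid == false]
6. n5.lab = 16  [16]
7. n5.live = 9  [9]
8. n6.wid = false  [A.live > 9]
9. n7.key = false  [terminal]
10. n6.tag = 28  [28]
11. n6.hot = 0  [0]
12. n6.ok = 10  [10]
13. n5.acc = -1  [A.live - 10]
14. n5.mk = false  [S.tag == A.lab]
15. n8.tag = "pq"  [terminal]
16. n10.sig = 16  [terminal]
17. n11.tag = "kx"  [terminal]
18. n13.tag = "rz"  [terminal]
19. n12.lab = 7  [7]
20. n12.off = true  [true]
21. n9.lab = -9  [-9]
22. n9.off = false  [C₁.off == false]
23. n4.tag = 22  [22]
24. n4.hot = 15  [A.acc + 16]
25. n4.ok = 22  [A.acc + 23]
26. n2.tag = 5  [5]
27. n2.hot = 6  [(if S₀.wid then S₁.tag else S₁.hot) - 9]
28. n2.ok = 0  [S₁.tag * 3 - 66]
29. n0.tag = 20  [S₁.tag * -2 + 30]
30. n0.hot = 2  [S₁.hot + S₁.tag - 9]
31. n0.ok = 2  [(if S₀.wid then S₁.tag else S₁.hot) - 4]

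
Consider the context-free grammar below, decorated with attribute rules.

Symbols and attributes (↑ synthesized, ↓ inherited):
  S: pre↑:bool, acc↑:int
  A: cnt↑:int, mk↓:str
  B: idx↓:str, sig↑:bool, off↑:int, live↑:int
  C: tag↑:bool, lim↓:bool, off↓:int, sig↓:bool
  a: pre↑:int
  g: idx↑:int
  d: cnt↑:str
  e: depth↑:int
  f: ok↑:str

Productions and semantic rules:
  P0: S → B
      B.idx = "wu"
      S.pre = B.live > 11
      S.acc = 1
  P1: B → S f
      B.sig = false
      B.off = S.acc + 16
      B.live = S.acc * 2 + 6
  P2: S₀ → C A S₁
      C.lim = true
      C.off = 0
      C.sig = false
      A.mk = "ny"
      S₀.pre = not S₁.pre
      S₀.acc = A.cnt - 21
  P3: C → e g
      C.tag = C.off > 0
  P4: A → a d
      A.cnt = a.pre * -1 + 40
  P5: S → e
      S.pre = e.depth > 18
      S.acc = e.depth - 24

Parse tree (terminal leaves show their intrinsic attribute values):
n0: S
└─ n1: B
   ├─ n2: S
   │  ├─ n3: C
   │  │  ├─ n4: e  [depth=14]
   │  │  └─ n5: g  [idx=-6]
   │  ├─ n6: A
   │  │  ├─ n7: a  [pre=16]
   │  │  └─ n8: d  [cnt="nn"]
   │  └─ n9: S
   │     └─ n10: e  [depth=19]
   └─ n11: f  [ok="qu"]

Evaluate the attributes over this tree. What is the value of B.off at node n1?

1. n1.idx = "wu"  ["wu"]
2. n3.lim = true  [true]
3. n3.off = 0  [0]
4. n3.sig = false  [false]
5. n4.depth = 14  [terminal]
6. n5.idx = -6  [terminal]
7. n3.tag = false  [C.off > 0]
8. n6.mk = "ny"  ["ny"]
9. n7.pre = 16  [terminal]
10. n8.cnt = "nn"  [terminal]
11. n6.cnt = 24  [a.pre * -1 + 40]
12. n10.depth = 19  [terminal]
13. n9.pre = true  [e.depth > 18]
14. n9.acc = -5  [e.depth - 24]
15. n2.pre = false  [not S₁.pre]
16. n2.acc = 3  [A.cnt - 21]
17. n11.ok = "qu"  [terminal]
18. n1.sig = false  [false]
19. n1.off = 19  [S.acc + 16]
20. n1.live = 12  [S.acc * 2 + 6]
21. n0.pre = true  [B.live > 11]
22. n0.acc = 1  [1]

19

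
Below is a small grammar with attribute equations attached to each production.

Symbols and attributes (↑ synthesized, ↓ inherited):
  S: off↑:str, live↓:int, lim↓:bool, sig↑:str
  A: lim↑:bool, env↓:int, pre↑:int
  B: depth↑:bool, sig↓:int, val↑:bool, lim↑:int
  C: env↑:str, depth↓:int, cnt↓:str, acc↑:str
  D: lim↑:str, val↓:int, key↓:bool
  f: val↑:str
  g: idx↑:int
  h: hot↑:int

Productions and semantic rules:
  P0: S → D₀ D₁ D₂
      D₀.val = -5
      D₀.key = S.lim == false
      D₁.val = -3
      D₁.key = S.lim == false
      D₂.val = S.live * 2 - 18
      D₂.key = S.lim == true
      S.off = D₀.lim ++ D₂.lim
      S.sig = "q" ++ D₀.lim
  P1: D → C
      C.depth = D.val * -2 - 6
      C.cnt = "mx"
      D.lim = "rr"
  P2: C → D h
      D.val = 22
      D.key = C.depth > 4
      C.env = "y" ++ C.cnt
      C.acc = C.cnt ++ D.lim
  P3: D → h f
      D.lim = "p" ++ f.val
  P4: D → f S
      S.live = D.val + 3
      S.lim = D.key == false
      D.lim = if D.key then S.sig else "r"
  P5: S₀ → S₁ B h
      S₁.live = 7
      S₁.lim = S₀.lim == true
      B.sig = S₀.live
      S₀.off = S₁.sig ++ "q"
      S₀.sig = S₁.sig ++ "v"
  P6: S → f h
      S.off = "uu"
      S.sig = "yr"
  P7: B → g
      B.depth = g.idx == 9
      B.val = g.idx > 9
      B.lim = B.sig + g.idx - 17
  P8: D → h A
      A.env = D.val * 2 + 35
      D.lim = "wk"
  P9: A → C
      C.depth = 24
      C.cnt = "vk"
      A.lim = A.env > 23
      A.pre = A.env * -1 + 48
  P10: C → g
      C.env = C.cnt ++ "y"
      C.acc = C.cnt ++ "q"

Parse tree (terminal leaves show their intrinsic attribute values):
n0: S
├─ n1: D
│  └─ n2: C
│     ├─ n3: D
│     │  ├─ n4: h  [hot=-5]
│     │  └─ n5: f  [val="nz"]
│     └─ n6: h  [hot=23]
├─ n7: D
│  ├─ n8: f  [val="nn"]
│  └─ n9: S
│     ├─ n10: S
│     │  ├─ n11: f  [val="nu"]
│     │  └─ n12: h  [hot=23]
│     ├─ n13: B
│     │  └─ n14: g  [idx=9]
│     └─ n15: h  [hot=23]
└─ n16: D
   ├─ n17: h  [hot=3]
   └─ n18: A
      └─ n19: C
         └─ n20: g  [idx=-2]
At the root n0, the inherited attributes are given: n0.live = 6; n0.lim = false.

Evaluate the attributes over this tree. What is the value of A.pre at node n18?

1. n0.live = 6  [given at root]
2. n0.lim = false  [given at root]
3. n1.val = -5  [-5]
4. n1.key = true  [S.lim == false]
5. n2.depth = 4  [D.val * -2 - 6]
6. n2.cnt = "mx"  ["mx"]
7. n3.val = 22  [22]
8. n3.key = false  [C.depth > 4]
9. n4.hot = -5  [terminal]
10. n5.val = "nz"  [terminal]
11. n3.lim = "pnz"  ["p" ++ f.val]
12. n6.hot = 23  [terminal]
13. n2.env = "ymx"  ["y" ++ C.cnt]
14. n2.acc = "mxpnz"  [C.cnt ++ D.lim]
15. n1.lim = "rr"  ["rr"]
16. n7.val = -3  [-3]
17. n7.key = true  [S.lim == false]
18. n8.val = "nn"  [terminal]
19. n9.live = 0  [D.val + 3]
20. n9.lim = false  [D.key == false]
21. n10.live = 7  [7]
22. n10.lim = false  [S₀.lim == true]
23. n11.val = "nu"  [terminal]
24. n12.hot = 23  [terminal]
25. n10.off = "uu"  ["uu"]
26. n10.sig = "yr"  ["yr"]
27. n13.sig = 0  [S₀.live]
28. n14.idx = 9  [terminal]
29. n13.depth = true  [g.idx == 9]
30. n13.val = false  [g.idx > 9]
31. n13.lim = -8  [B.sig + g.idx - 17]
32. n15.hot = 23  [terminal]
33. n9.off = "yrq"  [S₁.sig ++ "q"]
34. n9.sig = "yrv"  [S₁.sig ++ "v"]
35. n7.lim = "yrv"  [if D.key then S.sig else "r"]
36. n16.val = -6  [S.live * 2 - 18]
37. n16.key = false  [S.lim == true]
38. n17.hot = 3  [terminal]
39. n18.env = 23  [D.val * 2 + 35]
40. n19.depth = 24  [24]
41. n19.cnt = "vk"  ["vk"]
42. n20.idx = -2  [terminal]
43. n19.env = "vky"  [C.cnt ++ "y"]
44. n19.acc = "vkq"  [C.cnt ++ "q"]
45. n18.lim = false  [A.env > 23]
46. n18.pre = 25  [A.env * -1 + 48]
47. n16.lim = "wk"  ["wk"]
48. n0.off = "rrwk"  [D₀.lim ++ D₂.lim]
49. n0.sig = "qrr"  ["q" ++ D₀.lim]

25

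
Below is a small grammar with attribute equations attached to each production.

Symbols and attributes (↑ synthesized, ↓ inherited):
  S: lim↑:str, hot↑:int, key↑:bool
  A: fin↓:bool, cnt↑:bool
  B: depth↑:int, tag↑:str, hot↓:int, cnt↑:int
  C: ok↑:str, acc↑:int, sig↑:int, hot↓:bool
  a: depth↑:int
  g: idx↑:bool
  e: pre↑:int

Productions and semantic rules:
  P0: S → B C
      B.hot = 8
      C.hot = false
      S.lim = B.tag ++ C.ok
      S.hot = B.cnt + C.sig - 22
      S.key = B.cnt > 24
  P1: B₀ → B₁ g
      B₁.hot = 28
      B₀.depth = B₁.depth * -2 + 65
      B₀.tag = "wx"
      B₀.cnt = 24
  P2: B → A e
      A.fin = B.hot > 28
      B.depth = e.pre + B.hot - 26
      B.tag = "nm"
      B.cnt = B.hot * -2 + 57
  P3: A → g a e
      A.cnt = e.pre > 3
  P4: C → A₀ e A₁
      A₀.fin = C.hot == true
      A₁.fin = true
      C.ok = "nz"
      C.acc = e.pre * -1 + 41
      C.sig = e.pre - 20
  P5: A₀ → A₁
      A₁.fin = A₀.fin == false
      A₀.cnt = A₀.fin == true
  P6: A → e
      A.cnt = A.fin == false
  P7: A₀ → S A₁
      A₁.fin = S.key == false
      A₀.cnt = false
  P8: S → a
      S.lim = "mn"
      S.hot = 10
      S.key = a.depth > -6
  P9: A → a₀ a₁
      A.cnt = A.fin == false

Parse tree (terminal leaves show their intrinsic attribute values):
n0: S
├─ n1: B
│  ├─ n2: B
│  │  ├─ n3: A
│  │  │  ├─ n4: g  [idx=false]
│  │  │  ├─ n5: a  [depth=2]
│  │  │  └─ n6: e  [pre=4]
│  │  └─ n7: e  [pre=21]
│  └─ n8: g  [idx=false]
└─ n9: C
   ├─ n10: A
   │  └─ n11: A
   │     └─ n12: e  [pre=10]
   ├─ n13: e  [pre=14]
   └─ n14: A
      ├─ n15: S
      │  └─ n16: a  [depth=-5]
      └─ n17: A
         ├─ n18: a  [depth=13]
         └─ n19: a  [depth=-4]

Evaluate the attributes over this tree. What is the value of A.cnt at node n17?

true

1. n1.hot = 8  [8]
2. n2.hot = 28  [28]
3. n3.fin = false  [B.hot > 28]
4. n4.idx = false  [terminal]
5. n5.depth = 2  [terminal]
6. n6.pre = 4  [terminal]
7. n3.cnt = true  [e.pre > 3]
8. n7.pre = 21  [terminal]
9. n2.depth = 23  [e.pre + B.hot - 26]
10. n2.tag = "nm"  ["nm"]
11. n2.cnt = 1  [B.hot * -2 + 57]
12. n8.idx = false  [terminal]
13. n1.depth = 19  [B₁.depth * -2 + 65]
14. n1.tag = "wx"  ["wx"]
15. n1.cnt = 24  [24]
16. n9.hot = false  [false]
17. n10.fin = false  [C.hot == true]
18. n11.fin = true  [A₀.fin == false]
19. n12.pre = 10  [terminal]
20. n11.cnt = false  [A.fin == false]
21. n10.cnt = false  [A₀.fin == true]
22. n13.pre = 14  [terminal]
23. n14.fin = true  [true]
24. n16.depth = -5  [terminal]
25. n15.lim = "mn"  ["mn"]
26. n15.hot = 10  [10]
27. n15.key = true  [a.depth > -6]
28. n17.fin = false  [S.key == false]
29. n18.depth = 13  [terminal]
30. n19.depth = -4  [terminal]
31. n17.cnt = true  [A.fin == false]
32. n14.cnt = false  [false]
33. n9.ok = "nz"  ["nz"]
34. n9.acc = 27  [e.pre * -1 + 41]
35. n9.sig = -6  [e.pre - 20]
36. n0.lim = "wxnz"  [B.tag ++ C.ok]
37. n0.hot = -4  [B.cnt + C.sig - 22]
38. n0.key = false  [B.cnt > 24]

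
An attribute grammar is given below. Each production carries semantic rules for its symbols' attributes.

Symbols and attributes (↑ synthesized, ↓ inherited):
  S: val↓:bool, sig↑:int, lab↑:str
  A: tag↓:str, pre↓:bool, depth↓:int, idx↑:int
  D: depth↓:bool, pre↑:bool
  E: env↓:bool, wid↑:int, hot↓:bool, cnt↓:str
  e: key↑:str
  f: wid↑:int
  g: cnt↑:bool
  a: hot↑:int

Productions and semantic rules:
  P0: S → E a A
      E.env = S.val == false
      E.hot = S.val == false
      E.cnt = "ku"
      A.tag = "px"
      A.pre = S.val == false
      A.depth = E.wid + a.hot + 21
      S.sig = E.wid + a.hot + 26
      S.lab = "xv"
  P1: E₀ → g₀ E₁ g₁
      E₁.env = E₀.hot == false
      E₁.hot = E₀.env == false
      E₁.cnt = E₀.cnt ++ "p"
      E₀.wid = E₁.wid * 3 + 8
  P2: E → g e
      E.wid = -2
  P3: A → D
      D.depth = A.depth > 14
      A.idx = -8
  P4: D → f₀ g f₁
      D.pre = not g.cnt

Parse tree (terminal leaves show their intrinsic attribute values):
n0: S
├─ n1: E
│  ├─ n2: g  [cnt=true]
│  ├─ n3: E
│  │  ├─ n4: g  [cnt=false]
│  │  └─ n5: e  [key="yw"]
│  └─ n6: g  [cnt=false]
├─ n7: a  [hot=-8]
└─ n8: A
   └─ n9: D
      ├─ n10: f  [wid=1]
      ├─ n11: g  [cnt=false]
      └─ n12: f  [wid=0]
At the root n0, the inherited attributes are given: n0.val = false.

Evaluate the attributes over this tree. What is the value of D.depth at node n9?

1. n0.val = false  [given at root]
2. n1.env = true  [S.val == false]
3. n1.hot = true  [S.val == false]
4. n1.cnt = "ku"  ["ku"]
5. n2.cnt = true  [terminal]
6. n3.env = false  [E₀.hot == false]
7. n3.hot = false  [E₀.env == false]
8. n3.cnt = "kup"  [E₀.cnt ++ "p"]
9. n4.cnt = false  [terminal]
10. n5.key = "yw"  [terminal]
11. n3.wid = -2  [-2]
12. n6.cnt = false  [terminal]
13. n1.wid = 2  [E₁.wid * 3 + 8]
14. n7.hot = -8  [terminal]
15. n8.tag = "px"  ["px"]
16. n8.pre = true  [S.val == false]
17. n8.depth = 15  [E.wid + a.hot + 21]
18. n9.depth = true  [A.depth > 14]
19. n10.wid = 1  [terminal]
20. n11.cnt = false  [terminal]
21. n12.wid = 0  [terminal]
22. n9.pre = true  [not g.cnt]
23. n8.idx = -8  [-8]
24. n0.sig = 20  [E.wid + a.hot + 26]
25. n0.lab = "xv"  ["xv"]

true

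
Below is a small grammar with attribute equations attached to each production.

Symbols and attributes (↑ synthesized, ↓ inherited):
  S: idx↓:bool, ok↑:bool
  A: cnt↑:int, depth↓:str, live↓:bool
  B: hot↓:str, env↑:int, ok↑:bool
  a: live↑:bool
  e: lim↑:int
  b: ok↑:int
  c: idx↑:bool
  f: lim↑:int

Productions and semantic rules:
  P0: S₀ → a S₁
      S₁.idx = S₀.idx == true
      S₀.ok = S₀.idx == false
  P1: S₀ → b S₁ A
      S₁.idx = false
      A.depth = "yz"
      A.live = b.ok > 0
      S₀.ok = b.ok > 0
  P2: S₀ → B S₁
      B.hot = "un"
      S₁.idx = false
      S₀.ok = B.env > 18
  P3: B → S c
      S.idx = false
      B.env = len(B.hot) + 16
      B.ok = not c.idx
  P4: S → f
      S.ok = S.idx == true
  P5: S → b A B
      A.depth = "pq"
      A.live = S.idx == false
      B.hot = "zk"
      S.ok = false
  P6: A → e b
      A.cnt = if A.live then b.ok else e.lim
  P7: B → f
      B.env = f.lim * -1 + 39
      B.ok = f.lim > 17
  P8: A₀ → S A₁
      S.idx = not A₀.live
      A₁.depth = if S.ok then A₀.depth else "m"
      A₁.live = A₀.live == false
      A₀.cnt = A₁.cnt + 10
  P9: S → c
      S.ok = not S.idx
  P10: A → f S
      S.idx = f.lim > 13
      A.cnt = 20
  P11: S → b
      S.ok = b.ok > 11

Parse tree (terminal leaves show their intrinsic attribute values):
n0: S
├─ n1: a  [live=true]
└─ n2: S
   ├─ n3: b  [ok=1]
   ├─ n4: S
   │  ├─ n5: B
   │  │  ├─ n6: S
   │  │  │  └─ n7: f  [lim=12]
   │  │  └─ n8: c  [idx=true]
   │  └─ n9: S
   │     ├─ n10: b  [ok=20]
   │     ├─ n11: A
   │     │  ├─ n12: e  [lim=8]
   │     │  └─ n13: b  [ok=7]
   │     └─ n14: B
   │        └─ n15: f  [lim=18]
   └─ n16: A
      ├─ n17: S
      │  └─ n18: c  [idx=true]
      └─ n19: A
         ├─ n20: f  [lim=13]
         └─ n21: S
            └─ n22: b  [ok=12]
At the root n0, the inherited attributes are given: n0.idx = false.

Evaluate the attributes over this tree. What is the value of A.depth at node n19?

"yz"

1. n0.idx = false  [given at root]
2. n1.live = true  [terminal]
3. n2.idx = false  [S₀.idx == true]
4. n3.ok = 1  [terminal]
5. n4.idx = false  [false]
6. n5.hot = "un"  ["un"]
7. n6.idx = false  [false]
8. n7.lim = 12  [terminal]
9. n6.ok = false  [S.idx == true]
10. n8.idx = true  [terminal]
11. n5.env = 18  [len(B.hot) + 16]
12. n5.ok = false  [not c.idx]
13. n9.idx = false  [false]
14. n10.ok = 20  [terminal]
15. n11.depth = "pq"  ["pq"]
16. n11.live = true  [S.idx == false]
17. n12.lim = 8  [terminal]
18. n13.ok = 7  [terminal]
19. n11.cnt = 7  [if A.live then b.ok else e.lim]
20. n14.hot = "zk"  ["zk"]
21. n15.lim = 18  [terminal]
22. n14.env = 21  [f.lim * -1 + 39]
23. n14.ok = true  [f.lim > 17]
24. n9.ok = false  [false]
25. n4.ok = false  [B.env > 18]
26. n16.depth = "yz"  ["yz"]
27. n16.live = true  [b.ok > 0]
28. n17.idx = false  [not A₀.live]
29. n18.idx = true  [terminal]
30. n17.ok = true  [not S.idx]
31. n19.depth = "yz"  [if S.ok then A₀.depth else "m"]
32. n19.live = false  [A₀.live == false]
33. n20.lim = 13  [terminal]
34. n21.idx = false  [f.lim > 13]
35. n22.ok = 12  [terminal]
36. n21.ok = true  [b.ok > 11]
37. n19.cnt = 20  [20]
38. n16.cnt = 30  [A₁.cnt + 10]
39. n2.ok = true  [b.ok > 0]
40. n0.ok = true  [S₀.idx == false]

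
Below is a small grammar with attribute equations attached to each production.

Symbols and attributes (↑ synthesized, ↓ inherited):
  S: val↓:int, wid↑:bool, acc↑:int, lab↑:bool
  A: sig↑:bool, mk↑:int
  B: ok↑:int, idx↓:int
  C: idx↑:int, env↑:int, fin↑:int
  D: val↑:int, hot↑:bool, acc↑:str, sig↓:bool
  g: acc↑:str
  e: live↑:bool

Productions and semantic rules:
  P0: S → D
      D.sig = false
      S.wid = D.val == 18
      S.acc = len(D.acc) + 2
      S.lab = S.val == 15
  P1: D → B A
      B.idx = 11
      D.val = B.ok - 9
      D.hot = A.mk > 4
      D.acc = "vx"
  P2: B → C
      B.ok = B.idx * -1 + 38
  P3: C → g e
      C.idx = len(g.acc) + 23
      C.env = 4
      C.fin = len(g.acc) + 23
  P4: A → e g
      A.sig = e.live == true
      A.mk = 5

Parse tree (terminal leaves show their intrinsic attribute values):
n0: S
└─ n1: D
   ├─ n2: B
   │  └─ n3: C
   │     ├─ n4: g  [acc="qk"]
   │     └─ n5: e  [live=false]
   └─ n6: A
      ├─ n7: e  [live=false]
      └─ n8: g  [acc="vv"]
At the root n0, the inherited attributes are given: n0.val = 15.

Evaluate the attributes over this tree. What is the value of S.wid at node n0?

1. n0.val = 15  [given at root]
2. n1.sig = false  [false]
3. n2.idx = 11  [11]
4. n4.acc = "qk"  [terminal]
5. n5.live = false  [terminal]
6. n3.idx = 25  [len(g.acc) + 23]
7. n3.env = 4  [4]
8. n3.fin = 25  [len(g.acc) + 23]
9. n2.ok = 27  [B.idx * -1 + 38]
10. n7.live = false  [terminal]
11. n8.acc = "vv"  [terminal]
12. n6.sig = false  [e.live == true]
13. n6.mk = 5  [5]
14. n1.val = 18  [B.ok - 9]
15. n1.hot = true  [A.mk > 4]
16. n1.acc = "vx"  ["vx"]
17. n0.wid = true  [D.val == 18]
18. n0.acc = 4  [len(D.acc) + 2]
19. n0.lab = true  [S.val == 15]

true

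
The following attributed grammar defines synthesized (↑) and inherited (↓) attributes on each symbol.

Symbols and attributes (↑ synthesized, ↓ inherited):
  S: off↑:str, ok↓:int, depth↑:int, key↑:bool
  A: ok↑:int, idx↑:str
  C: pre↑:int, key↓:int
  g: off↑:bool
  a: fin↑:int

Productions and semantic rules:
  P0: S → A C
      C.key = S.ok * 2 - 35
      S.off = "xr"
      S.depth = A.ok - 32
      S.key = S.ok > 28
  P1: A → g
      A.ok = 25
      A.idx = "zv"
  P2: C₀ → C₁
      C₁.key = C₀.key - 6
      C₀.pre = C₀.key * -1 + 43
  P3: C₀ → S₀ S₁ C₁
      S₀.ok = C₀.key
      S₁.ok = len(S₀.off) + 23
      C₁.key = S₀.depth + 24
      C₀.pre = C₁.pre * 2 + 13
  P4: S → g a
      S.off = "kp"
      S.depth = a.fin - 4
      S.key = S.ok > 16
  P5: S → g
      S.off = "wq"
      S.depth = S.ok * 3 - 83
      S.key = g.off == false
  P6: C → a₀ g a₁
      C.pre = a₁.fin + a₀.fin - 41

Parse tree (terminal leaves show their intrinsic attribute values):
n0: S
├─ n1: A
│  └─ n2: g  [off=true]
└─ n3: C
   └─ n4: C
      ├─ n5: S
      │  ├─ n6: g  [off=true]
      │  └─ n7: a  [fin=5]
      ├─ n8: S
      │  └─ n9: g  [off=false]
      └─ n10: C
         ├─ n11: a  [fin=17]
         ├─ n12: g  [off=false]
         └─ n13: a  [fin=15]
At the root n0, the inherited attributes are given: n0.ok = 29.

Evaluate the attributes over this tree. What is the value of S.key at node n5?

1. n0.ok = 29  [given at root]
2. n2.off = true  [terminal]
3. n1.ok = 25  [25]
4. n1.idx = "zv"  ["zv"]
5. n3.key = 23  [S.ok * 2 - 35]
6. n4.key = 17  [C₀.key - 6]
7. n5.ok = 17  [C₀.key]
8. n6.off = true  [terminal]
9. n7.fin = 5  [terminal]
10. n5.off = "kp"  ["kp"]
11. n5.depth = 1  [a.fin - 4]
12. n5.key = true  [S.ok > 16]
13. n8.ok = 25  [len(S₀.off) + 23]
14. n9.off = false  [terminal]
15. n8.off = "wq"  ["wq"]
16. n8.depth = -8  [S.ok * 3 - 83]
17. n8.key = true  [g.off == false]
18. n10.key = 25  [S₀.depth + 24]
19. n11.fin = 17  [terminal]
20. n12.off = false  [terminal]
21. n13.fin = 15  [terminal]
22. n10.pre = -9  [a₁.fin + a₀.fin - 41]
23. n4.pre = -5  [C₁.pre * 2 + 13]
24. n3.pre = 20  [C₀.key * -1 + 43]
25. n0.off = "xr"  ["xr"]
26. n0.depth = -7  [A.ok - 32]
27. n0.key = true  [S.ok > 28]

true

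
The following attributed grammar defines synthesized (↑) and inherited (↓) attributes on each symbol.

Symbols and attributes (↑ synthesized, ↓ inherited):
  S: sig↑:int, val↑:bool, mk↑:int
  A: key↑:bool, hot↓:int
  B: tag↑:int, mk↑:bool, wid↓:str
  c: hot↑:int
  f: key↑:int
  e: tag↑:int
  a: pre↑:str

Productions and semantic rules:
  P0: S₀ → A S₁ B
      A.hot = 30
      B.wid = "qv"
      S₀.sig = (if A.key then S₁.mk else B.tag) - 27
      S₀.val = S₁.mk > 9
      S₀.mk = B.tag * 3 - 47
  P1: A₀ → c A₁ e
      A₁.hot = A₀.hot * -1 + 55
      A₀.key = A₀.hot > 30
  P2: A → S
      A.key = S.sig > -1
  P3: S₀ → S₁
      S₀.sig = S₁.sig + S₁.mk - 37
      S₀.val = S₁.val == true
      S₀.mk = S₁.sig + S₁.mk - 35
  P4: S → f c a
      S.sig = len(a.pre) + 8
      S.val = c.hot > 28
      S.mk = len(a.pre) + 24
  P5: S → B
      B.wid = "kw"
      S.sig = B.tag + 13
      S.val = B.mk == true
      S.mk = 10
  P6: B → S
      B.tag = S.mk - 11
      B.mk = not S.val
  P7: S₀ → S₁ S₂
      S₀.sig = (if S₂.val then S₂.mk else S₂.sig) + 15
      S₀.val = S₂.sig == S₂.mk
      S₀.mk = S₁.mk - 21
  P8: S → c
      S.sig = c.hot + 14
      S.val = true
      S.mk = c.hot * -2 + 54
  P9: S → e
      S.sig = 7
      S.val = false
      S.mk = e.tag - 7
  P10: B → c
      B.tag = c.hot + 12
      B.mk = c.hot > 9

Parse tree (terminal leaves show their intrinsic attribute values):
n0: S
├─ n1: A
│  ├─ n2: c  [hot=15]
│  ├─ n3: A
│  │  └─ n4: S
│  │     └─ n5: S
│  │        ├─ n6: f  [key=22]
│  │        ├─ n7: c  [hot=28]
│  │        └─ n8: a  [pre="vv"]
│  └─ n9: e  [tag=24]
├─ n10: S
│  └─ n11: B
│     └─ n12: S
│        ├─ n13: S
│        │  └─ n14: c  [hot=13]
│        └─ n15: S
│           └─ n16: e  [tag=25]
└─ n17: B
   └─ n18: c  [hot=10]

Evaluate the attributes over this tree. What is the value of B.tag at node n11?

-4

1. n1.hot = 30  [30]
2. n2.hot = 15  [terminal]
3. n3.hot = 25  [A₀.hot * -1 + 55]
4. n6.key = 22  [terminal]
5. n7.hot = 28  [terminal]
6. n8.pre = "vv"  [terminal]
7. n5.sig = 10  [len(a.pre) + 8]
8. n5.val = false  [c.hot > 28]
9. n5.mk = 26  [len(a.pre) + 24]
10. n4.sig = -1  [S₁.sig + S₁.mk - 37]
11. n4.val = false  [S₁.val == true]
12. n4.mk = 1  [S₁.sig + S₁.mk - 35]
13. n3.key = false  [S.sig > -1]
14. n9.tag = 24  [terminal]
15. n1.key = false  [A₀.hot > 30]
16. n11.wid = "kw"  ["kw"]
17. n14.hot = 13  [terminal]
18. n13.sig = 27  [c.hot + 14]
19. n13.val = true  [true]
20. n13.mk = 28  [c.hot * -2 + 54]
21. n16.tag = 25  [terminal]
22. n15.sig = 7  [7]
23. n15.val = false  [false]
24. n15.mk = 18  [e.tag - 7]
25. n12.sig = 22  [(if S₂.val then S₂.mk else S₂.sig) + 15]
26. n12.val = false  [S₂.sig == S₂.mk]
27. n12.mk = 7  [S₁.mk - 21]
28. n11.tag = -4  [S.mk - 11]
29. n11.mk = true  [not S.val]
30. n10.sig = 9  [B.tag + 13]
31. n10.val = true  [B.mk == true]
32. n10.mk = 10  [10]
33. n17.wid = "qv"  ["qv"]
34. n18.hot = 10  [terminal]
35. n17.tag = 22  [c.hot + 12]
36. n17.mk = true  [c.hot > 9]
37. n0.sig = -5  [(if A.key then S₁.mk else B.tag) - 27]
38. n0.val = true  [S₁.mk > 9]
39. n0.mk = 19  [B.tag * 3 - 47]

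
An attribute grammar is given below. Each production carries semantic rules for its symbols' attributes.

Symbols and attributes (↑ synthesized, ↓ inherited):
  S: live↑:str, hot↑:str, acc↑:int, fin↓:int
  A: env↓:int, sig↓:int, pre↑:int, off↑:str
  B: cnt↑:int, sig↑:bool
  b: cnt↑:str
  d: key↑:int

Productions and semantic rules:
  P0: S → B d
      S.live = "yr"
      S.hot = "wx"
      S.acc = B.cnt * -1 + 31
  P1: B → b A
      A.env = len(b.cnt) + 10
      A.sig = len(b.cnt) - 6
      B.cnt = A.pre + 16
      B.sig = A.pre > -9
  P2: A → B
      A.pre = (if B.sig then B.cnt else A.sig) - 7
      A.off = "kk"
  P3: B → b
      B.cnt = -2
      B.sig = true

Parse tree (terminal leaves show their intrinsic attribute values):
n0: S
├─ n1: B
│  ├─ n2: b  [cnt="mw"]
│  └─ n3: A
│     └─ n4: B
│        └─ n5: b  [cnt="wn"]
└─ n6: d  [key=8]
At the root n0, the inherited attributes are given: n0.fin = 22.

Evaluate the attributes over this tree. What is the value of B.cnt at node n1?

7

1. n0.fin = 22  [given at root]
2. n2.cnt = "mw"  [terminal]
3. n3.env = 12  [len(b.cnt) + 10]
4. n3.sig = -4  [len(b.cnt) - 6]
5. n5.cnt = "wn"  [terminal]
6. n4.cnt = -2  [-2]
7. n4.sig = true  [true]
8. n3.pre = -9  [(if B.sig then B.cnt else A.sig) - 7]
9. n3.off = "kk"  ["kk"]
10. n1.cnt = 7  [A.pre + 16]
11. n1.sig = false  [A.pre > -9]
12. n6.key = 8  [terminal]
13. n0.live = "yr"  ["yr"]
14. n0.hot = "wx"  ["wx"]
15. n0.acc = 24  [B.cnt * -1 + 31]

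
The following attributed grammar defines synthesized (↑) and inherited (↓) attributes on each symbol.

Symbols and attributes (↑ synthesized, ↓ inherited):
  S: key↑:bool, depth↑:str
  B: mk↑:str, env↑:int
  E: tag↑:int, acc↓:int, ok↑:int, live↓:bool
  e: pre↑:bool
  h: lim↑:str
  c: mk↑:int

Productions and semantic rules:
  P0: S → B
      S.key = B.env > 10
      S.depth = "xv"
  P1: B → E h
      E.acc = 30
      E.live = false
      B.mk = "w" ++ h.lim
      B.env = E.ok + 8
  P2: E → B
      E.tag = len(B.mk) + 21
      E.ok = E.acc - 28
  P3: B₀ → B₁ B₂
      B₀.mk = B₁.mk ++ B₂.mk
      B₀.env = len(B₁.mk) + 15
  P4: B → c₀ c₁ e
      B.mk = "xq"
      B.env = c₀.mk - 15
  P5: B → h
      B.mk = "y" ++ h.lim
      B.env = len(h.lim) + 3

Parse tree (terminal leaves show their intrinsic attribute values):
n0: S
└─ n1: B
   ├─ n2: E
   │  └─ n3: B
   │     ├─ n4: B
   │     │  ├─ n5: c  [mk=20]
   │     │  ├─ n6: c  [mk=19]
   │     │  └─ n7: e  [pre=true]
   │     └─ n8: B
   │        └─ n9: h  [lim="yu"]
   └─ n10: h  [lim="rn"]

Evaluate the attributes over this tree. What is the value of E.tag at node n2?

26

1. n2.acc = 30  [30]
2. n2.live = false  [false]
3. n5.mk = 20  [terminal]
4. n6.mk = 19  [terminal]
5. n7.pre = true  [terminal]
6. n4.mk = "xq"  ["xq"]
7. n4.env = 5  [c₀.mk - 15]
8. n9.lim = "yu"  [terminal]
9. n8.mk = "yyu"  ["y" ++ h.lim]
10. n8.env = 5  [len(h.lim) + 3]
11. n3.mk = "xqyyu"  [B₁.mk ++ B₂.mk]
12. n3.env = 17  [len(B₁.mk) + 15]
13. n2.tag = 26  [len(B.mk) + 21]
14. n2.ok = 2  [E.acc - 28]
15. n10.lim = "rn"  [terminal]
16. n1.mk = "wrn"  ["w" ++ h.lim]
17. n1.env = 10  [E.ok + 8]
18. n0.key = false  [B.env > 10]
19. n0.depth = "xv"  ["xv"]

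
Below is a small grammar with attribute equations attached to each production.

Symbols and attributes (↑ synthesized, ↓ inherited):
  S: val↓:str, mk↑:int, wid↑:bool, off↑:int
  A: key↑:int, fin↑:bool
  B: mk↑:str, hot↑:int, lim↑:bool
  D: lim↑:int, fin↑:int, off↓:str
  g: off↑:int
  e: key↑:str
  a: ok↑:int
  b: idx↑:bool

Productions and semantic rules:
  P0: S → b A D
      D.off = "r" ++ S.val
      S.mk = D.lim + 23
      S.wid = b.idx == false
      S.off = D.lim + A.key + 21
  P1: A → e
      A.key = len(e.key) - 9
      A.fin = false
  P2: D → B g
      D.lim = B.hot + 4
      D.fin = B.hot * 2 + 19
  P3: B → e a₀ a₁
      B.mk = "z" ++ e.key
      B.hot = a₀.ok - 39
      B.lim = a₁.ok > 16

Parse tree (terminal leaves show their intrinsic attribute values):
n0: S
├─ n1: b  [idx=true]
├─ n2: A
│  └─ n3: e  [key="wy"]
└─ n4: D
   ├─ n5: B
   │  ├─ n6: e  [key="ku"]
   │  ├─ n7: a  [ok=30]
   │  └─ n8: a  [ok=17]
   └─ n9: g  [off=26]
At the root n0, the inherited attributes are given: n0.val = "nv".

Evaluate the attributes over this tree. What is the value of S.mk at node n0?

1. n0.val = "nv"  [given at root]
2. n1.idx = true  [terminal]
3. n3.key = "wy"  [terminal]
4. n2.key = -7  [len(e.key) - 9]
5. n2.fin = false  [false]
6. n4.off = "rnv"  ["r" ++ S.val]
7. n6.key = "ku"  [terminal]
8. n7.ok = 30  [terminal]
9. n8.ok = 17  [terminal]
10. n5.mk = "zku"  ["z" ++ e.key]
11. n5.hot = -9  [a₀.ok - 39]
12. n5.lim = true  [a₁.ok > 16]
13. n9.off = 26  [terminal]
14. n4.lim = -5  [B.hot + 4]
15. n4.fin = 1  [B.hot * 2 + 19]
16. n0.mk = 18  [D.lim + 23]
17. n0.wid = false  [b.idx == false]
18. n0.off = 9  [D.lim + A.key + 21]

18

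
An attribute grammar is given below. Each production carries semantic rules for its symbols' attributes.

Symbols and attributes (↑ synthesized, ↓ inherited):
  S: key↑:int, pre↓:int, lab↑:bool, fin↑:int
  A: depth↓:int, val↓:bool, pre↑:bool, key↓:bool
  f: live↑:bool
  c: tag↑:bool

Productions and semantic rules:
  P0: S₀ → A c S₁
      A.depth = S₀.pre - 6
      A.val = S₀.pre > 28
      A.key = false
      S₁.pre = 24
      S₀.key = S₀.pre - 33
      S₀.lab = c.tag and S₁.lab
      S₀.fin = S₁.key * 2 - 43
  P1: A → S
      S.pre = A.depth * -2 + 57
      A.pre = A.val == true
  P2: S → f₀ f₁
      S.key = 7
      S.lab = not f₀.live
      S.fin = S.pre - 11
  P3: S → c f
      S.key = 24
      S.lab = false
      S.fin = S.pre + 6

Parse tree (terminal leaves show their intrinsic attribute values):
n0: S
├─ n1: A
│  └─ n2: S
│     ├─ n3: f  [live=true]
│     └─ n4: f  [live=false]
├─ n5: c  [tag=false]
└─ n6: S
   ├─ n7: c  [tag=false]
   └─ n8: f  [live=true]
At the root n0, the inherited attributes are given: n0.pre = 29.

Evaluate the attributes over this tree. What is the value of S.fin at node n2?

1. n0.pre = 29  [given at root]
2. n1.depth = 23  [S₀.pre - 6]
3. n1.val = true  [S₀.pre > 28]
4. n1.key = false  [false]
5. n2.pre = 11  [A.depth * -2 + 57]
6. n3.live = true  [terminal]
7. n4.live = false  [terminal]
8. n2.key = 7  [7]
9. n2.lab = false  [not f₀.live]
10. n2.fin = 0  [S.pre - 11]
11. n1.pre = true  [A.val == true]
12. n5.tag = false  [terminal]
13. n6.pre = 24  [24]
14. n7.tag = false  [terminal]
15. n8.live = true  [terminal]
16. n6.key = 24  [24]
17. n6.lab = false  [false]
18. n6.fin = 30  [S.pre + 6]
19. n0.key = -4  [S₀.pre - 33]
20. n0.lab = false  [c.tag and S₁.lab]
21. n0.fin = 5  [S₁.key * 2 - 43]

0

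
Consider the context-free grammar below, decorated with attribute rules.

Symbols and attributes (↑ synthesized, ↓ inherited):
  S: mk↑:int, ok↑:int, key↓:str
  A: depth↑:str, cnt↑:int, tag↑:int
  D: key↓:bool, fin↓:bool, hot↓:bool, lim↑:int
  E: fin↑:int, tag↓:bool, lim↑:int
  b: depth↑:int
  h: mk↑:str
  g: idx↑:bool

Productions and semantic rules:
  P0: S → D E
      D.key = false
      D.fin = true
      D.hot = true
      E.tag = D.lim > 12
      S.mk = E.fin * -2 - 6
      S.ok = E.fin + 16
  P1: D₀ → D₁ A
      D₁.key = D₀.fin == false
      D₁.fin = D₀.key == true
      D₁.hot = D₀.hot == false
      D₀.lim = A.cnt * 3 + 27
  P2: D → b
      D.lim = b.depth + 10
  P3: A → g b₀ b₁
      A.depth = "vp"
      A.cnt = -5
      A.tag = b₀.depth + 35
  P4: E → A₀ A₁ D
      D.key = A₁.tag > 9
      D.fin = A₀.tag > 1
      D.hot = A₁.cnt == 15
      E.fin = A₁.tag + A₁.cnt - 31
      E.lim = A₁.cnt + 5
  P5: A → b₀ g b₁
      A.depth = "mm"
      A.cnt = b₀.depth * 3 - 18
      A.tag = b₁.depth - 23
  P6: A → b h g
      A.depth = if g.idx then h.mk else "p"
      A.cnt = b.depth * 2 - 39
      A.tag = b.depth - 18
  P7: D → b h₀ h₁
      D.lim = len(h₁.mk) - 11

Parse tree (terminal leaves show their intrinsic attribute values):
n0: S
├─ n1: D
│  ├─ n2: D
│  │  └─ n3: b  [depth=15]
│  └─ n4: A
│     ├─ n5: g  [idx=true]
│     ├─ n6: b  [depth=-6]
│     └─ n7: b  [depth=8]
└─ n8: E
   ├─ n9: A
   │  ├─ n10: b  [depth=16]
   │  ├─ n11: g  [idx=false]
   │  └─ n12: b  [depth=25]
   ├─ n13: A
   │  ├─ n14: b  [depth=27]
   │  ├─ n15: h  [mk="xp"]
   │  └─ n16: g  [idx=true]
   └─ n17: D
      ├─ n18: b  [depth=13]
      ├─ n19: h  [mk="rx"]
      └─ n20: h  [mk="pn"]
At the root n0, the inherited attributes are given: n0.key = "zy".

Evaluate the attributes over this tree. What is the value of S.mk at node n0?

1. n0.key = "zy"  [given at root]
2. n1.key = false  [false]
3. n1.fin = true  [true]
4. n1.hot = true  [true]
5. n2.key = false  [D₀.fin == false]
6. n2.fin = false  [D₀.key == true]
7. n2.hot = false  [D₀.hot == false]
8. n3.depth = 15  [terminal]
9. n2.lim = 25  [b.depth + 10]
10. n5.idx = true  [terminal]
11. n6.depth = -6  [terminal]
12. n7.depth = 8  [terminal]
13. n4.depth = "vp"  ["vp"]
14. n4.cnt = -5  [-5]
15. n4.tag = 29  [b₀.depth + 35]
16. n1.lim = 12  [A.cnt * 3 + 27]
17. n8.tag = false  [D.lim > 12]
18. n10.depth = 16  [terminal]
19. n11.idx = false  [terminal]
20. n12.depth = 25  [terminal]
21. n9.depth = "mm"  ["mm"]
22. n9.cnt = 30  [b₀.depth * 3 - 18]
23. n9.tag = 2  [b₁.depth - 23]
24. n14.depth = 27  [terminal]
25. n15.mk = "xp"  [terminal]
26. n16.idx = true  [terminal]
27. n13.depth = "xp"  [if g.idx then h.mk else "p"]
28. n13.cnt = 15  [b.depth * 2 - 39]
29. n13.tag = 9  [b.depth - 18]
30. n17.key = false  [A₁.tag > 9]
31. n17.fin = true  [A₀.tag > 1]
32. n17.hot = true  [A₁.cnt == 15]
33. n18.depth = 13  [terminal]
34. n19.mk = "rx"  [terminal]
35. n20.mk = "pn"  [terminal]
36. n17.lim = -9  [len(h₁.mk) - 11]
37. n8.fin = -7  [A₁.tag + A₁.cnt - 31]
38. n8.lim = 20  [A₁.cnt + 5]
39. n0.mk = 8  [E.fin * -2 - 6]
40. n0.ok = 9  [E.fin + 16]

8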